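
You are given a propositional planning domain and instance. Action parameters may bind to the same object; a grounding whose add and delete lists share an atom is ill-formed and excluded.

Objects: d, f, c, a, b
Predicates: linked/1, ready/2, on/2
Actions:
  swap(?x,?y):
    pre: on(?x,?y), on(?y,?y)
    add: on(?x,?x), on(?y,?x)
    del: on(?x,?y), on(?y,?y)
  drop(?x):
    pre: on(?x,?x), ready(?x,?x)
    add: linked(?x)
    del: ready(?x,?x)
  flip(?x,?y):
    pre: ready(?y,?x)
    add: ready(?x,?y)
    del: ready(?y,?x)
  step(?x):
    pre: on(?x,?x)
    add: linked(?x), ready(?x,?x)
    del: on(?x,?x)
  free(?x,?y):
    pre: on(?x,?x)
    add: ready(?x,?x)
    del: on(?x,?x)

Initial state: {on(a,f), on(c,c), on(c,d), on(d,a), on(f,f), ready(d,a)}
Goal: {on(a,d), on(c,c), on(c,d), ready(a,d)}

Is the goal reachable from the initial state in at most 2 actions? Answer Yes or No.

1. swap(a,f)  →  {on(a,a), on(c,c), on(c,d), on(d,a), on(f,a), ready(d,a)}
2. swap(d,a)  →  {on(a,d), on(c,c), on(c,d), on(d,d), on(f,a), ready(d,a)}
3. flip(a,d)  →  {on(a,d), on(c,c), on(c,d), on(d,d), on(f,a), ready(a,d)}
optimal plan length = 3; 3 > 2

No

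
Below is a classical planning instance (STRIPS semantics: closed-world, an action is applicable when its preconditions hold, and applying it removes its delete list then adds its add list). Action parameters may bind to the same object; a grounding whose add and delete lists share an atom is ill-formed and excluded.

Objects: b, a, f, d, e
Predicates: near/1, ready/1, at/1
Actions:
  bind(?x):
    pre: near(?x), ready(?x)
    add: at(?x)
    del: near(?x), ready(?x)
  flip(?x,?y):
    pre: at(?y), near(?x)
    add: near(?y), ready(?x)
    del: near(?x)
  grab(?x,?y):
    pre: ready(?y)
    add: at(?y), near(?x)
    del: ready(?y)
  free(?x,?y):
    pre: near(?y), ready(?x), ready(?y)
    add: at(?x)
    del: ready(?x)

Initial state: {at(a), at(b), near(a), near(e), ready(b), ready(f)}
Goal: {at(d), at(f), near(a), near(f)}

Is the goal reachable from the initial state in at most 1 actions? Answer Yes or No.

No

1. grab(d,f)  →  {at(a), at(b), at(f), near(a), near(d), near(e), ready(b)}
2. flip(d,b)  →  {at(a), at(b), at(f), near(a), near(b), near(e), ready(b), ready(d)}
3. grab(f,d)  →  {at(a), at(b), at(d), at(f), near(a), near(b), near(e), near(f), ready(b)}
optimal plan length = 3; 3 > 1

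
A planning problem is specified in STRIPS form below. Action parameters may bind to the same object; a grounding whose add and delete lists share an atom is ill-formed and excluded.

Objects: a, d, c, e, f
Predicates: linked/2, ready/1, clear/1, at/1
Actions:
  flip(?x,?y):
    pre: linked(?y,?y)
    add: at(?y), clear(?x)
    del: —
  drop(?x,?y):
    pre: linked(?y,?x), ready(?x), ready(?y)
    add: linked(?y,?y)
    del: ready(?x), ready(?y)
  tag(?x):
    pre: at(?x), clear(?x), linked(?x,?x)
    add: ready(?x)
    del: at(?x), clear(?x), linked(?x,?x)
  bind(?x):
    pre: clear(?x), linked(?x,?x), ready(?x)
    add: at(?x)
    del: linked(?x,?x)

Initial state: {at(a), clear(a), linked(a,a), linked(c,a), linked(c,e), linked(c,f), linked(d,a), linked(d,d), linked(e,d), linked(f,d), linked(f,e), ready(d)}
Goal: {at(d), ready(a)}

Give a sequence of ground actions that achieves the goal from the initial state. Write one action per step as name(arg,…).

flip(a,d); tag(a)

1. flip(a,d)  →  {at(a), at(d), clear(a), linked(a,a), linked(c,a), linked(c,e), linked(c,f), linked(d,a), linked(d,d), linked(e,d), linked(f,d), linked(f,e), ready(d)}
2. tag(a)  →  {at(d), linked(c,a), linked(c,e), linked(c,f), linked(d,a), linked(d,d), linked(e,d), linked(f,d), linked(f,e), ready(a), ready(d)}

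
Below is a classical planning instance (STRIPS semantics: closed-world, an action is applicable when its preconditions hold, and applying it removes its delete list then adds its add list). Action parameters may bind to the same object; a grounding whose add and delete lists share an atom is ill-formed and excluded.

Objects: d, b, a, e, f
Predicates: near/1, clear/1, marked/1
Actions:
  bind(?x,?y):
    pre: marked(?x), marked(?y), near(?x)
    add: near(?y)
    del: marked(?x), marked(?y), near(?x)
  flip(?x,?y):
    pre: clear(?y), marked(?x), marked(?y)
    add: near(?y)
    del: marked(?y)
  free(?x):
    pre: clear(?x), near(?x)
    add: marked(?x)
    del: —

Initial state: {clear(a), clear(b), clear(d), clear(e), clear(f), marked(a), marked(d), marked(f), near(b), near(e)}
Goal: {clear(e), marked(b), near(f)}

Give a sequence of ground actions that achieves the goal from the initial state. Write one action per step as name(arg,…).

flip(d,f); free(b)

1. flip(d,f)  →  {clear(a), clear(b), clear(d), clear(e), clear(f), marked(a), marked(d), near(b), near(e), near(f)}
2. free(b)  →  {clear(a), clear(b), clear(d), clear(e), clear(f), marked(a), marked(b), marked(d), near(b), near(e), near(f)}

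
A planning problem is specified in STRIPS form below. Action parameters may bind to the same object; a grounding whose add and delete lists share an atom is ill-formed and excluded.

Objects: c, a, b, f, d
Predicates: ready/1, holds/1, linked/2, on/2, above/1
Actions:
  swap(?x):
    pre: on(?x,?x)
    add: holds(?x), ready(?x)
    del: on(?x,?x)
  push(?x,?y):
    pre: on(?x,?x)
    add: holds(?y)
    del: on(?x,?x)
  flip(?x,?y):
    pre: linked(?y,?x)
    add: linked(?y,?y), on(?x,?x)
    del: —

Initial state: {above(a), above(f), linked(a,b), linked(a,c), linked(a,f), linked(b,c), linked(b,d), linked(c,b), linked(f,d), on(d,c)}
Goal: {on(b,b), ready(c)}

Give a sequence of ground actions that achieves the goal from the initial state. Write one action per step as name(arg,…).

flip(c,a); swap(c); flip(b,c)

1. flip(c,a)  →  {above(a), above(f), linked(a,a), linked(a,b), linked(a,c), linked(a,f), linked(b,c), linked(b,d), linked(c,b), linked(f,d), on(c,c), on(d,c)}
2. swap(c)  →  {above(a), above(f), holds(c), linked(a,a), linked(a,b), linked(a,c), linked(a,f), linked(b,c), linked(b,d), linked(c,b), linked(f,d), on(d,c), ready(c)}
3. flip(b,c)  →  {above(a), above(f), holds(c), linked(a,a), linked(a,b), linked(a,c), linked(a,f), linked(b,c), linked(b,d), linked(c,b), linked(c,c), linked(f,d), on(b,b), on(d,c), ready(c)}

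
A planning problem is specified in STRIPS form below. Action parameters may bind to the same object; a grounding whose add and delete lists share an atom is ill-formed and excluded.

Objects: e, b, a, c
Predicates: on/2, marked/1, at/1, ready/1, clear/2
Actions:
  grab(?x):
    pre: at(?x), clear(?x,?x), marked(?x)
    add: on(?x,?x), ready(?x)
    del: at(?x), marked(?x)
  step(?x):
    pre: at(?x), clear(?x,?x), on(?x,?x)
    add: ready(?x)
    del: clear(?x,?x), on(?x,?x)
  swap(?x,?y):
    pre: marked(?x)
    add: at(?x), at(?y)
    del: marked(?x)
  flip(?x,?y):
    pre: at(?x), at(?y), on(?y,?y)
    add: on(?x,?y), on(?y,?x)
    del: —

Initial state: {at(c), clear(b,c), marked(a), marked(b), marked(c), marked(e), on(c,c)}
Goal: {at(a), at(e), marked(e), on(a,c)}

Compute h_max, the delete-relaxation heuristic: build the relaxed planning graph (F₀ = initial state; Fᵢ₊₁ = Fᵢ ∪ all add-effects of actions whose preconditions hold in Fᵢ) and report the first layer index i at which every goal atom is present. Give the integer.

2

F0 = init (7 atoms)
F1 = F0 ∪ {at(a), at(b), at(e)}  (10 atoms)
F2 = F1 ∪ {on(a,c), on(b,c), on(c,a), on(c,b), on(c,e), on(e,c)}  (16 atoms)
goal ⊆ F2  ⇒  h_max = 2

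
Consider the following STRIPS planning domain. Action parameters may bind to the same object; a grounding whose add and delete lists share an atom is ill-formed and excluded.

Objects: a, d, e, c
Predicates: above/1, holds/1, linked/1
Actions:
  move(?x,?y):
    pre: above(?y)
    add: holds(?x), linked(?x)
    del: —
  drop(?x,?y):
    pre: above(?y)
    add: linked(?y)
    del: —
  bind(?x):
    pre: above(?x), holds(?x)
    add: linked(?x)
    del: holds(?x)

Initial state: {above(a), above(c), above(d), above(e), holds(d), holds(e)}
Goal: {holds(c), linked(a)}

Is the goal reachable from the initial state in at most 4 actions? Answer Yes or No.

1. move(a,a)  →  {above(a), above(c), above(d), above(e), holds(a), holds(d), holds(e), linked(a)}
2. move(c,a)  →  {above(a), above(c), above(d), above(e), holds(a), holds(c), holds(d), holds(e), linked(a), linked(c)}
optimal plan length = 2; 2 ≤ 4

Yes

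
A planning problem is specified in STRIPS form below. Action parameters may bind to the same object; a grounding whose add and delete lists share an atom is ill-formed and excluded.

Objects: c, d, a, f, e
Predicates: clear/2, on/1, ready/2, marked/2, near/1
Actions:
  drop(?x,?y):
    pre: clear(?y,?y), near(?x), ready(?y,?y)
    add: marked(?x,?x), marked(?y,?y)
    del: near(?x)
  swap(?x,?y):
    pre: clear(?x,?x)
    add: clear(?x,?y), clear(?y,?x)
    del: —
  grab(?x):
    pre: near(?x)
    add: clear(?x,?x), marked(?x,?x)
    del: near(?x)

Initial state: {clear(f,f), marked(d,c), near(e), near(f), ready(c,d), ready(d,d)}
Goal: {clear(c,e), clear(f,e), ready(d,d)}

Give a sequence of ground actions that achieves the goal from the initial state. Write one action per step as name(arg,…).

1. swap(f,e)  →  {clear(e,f), clear(f,e), clear(f,f), marked(d,c), near(e), near(f), ready(c,d), ready(d,d)}
2. grab(e)  →  {clear(e,e), clear(e,f), clear(f,e), clear(f,f), marked(d,c), marked(e,e), near(f), ready(c,d), ready(d,d)}
3. swap(e,c)  →  {clear(c,e), clear(e,c), clear(e,e), clear(e,f), clear(f,e), clear(f,f), marked(d,c), marked(e,e), near(f), ready(c,d), ready(d,d)}

swap(f,e); grab(e); swap(e,c)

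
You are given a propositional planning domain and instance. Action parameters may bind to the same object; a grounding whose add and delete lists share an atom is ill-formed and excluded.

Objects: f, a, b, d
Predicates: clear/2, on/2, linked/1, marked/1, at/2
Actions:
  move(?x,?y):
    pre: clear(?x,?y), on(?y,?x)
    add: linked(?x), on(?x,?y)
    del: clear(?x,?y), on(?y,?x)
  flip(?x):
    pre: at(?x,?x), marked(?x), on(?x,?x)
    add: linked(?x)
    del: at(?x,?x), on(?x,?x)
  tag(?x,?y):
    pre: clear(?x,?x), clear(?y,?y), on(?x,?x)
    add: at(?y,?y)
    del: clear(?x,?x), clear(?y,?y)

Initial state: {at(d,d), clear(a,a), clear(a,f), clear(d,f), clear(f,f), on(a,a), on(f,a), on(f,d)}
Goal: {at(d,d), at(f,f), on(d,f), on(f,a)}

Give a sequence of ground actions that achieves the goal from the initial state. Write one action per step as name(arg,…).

1. move(d,f)  →  {at(d,d), clear(a,a), clear(a,f), clear(f,f), linked(d), on(a,a), on(d,f), on(f,a)}
2. tag(a,f)  →  {at(d,d), at(f,f), clear(a,f), linked(d), on(a,a), on(d,f), on(f,a)}

move(d,f); tag(a,f)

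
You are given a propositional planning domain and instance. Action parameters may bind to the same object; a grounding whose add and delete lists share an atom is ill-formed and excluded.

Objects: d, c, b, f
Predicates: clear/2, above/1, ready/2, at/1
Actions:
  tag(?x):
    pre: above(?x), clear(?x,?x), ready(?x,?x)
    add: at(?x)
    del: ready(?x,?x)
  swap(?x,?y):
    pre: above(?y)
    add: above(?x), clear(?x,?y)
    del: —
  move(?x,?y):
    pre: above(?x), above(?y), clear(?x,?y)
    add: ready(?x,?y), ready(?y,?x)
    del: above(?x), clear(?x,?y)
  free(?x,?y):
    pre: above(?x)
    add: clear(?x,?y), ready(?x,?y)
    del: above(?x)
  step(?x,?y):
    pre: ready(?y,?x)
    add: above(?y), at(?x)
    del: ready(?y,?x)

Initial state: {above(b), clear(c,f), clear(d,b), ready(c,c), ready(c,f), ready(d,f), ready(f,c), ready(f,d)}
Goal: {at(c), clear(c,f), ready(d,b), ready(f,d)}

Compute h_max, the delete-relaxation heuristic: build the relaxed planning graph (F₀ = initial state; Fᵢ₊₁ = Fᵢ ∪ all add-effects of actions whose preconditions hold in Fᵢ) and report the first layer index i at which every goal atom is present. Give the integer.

2

F0 = init (8 atoms)
F1 = F0 ∪ {above(c), above(d), above(f), at(c), at(d), at(f), clear(b,b), clear(b,c), clear(b,d), clear(b,f), clear(c,b), clear(f,b), ready(b,b), ready(b,c), ready(b,d), ready(b,f)}  (24 atoms)
F2 = F1 ∪ {at(b), clear(c,c), clear(c,d), clear(d,c), clear(d,d), clear(d,f), clear(f,c), clear(f,d), clear(f,f), ready(c,b), ready(c,d), ready(d,b), ready(d,c), ready(d,d), ready(f,b), ready(f,f)}  (40 atoms)
goal ⊆ F2  ⇒  h_max = 2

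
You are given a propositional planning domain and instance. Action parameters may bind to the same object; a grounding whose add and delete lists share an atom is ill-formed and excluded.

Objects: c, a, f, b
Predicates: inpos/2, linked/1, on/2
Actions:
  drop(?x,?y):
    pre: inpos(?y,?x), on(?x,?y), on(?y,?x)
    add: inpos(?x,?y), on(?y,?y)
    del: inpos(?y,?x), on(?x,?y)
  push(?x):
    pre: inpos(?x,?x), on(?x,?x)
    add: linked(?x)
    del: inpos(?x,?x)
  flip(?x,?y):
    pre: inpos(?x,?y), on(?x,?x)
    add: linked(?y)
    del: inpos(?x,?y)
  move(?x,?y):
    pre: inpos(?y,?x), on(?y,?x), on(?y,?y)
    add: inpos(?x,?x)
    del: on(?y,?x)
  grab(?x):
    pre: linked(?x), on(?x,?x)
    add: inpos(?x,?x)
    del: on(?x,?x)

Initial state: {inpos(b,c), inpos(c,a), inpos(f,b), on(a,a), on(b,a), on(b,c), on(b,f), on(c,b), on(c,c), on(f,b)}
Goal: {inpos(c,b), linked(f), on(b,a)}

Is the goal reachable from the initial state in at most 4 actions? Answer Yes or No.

1. drop(c,b)  →  {inpos(c,a), inpos(c,b), inpos(f,b), on(a,a), on(b,a), on(b,b), on(b,c), on(b,f), on(c,c), on(f,b)}
2. drop(b,f)  →  {inpos(b,f), inpos(c,a), inpos(c,b), on(a,a), on(b,a), on(b,b), on(b,c), on(c,c), on(f,b), on(f,f)}
3. flip(b,f)  →  {inpos(c,a), inpos(c,b), linked(f), on(a,a), on(b,a), on(b,b), on(b,c), on(c,c), on(f,b), on(f,f)}
optimal plan length = 3; 3 ≤ 4

Yes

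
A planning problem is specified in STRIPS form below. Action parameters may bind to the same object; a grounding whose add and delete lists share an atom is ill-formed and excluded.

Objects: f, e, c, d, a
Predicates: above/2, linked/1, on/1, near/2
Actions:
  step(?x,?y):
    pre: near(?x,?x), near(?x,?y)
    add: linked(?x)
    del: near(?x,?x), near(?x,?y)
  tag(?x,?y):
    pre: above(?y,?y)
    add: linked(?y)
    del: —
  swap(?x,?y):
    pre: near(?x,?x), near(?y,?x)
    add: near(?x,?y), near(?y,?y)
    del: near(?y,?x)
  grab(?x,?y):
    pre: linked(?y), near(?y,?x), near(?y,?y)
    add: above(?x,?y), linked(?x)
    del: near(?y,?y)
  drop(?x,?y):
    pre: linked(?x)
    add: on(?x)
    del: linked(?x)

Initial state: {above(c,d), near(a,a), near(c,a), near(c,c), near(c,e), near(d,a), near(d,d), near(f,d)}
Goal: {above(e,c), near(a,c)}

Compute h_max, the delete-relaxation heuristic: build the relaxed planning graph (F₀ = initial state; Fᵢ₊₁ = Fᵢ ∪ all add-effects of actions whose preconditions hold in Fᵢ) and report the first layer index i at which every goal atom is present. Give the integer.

2

F0 = init (8 atoms)
F1 = F0 ∪ {linked(a), linked(c), linked(d), near(a,c), near(a,d), near(d,f), near(f,f)}  (15 atoms)
F2 = F1 ∪ {above(a,a), above(a,c), above(a,d), above(c,a), above(c,c), above(d,a), above(d,d), above(e,c), above(f,d), linked(e), linked(f), on(a), on(c), on(d)}  (29 atoms)
goal ⊆ F2  ⇒  h_max = 2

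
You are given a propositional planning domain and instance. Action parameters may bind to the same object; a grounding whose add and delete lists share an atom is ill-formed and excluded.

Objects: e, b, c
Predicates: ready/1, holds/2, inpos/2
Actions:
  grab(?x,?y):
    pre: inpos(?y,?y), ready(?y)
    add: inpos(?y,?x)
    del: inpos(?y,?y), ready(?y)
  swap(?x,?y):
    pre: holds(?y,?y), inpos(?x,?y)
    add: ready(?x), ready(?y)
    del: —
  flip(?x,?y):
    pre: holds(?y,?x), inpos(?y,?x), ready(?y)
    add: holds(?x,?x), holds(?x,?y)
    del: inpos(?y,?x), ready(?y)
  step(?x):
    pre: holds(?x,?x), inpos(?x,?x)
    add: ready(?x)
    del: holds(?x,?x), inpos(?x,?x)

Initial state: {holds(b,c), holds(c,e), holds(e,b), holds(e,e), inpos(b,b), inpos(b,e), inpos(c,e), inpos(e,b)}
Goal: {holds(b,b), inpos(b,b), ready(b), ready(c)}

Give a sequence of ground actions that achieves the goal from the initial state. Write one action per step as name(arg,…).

swap(b,e); swap(c,e); flip(b,e)

1. swap(b,e)  →  {holds(b,c), holds(c,e), holds(e,b), holds(e,e), inpos(b,b), inpos(b,e), inpos(c,e), inpos(e,b), ready(b), ready(e)}
2. swap(c,e)  →  {holds(b,c), holds(c,e), holds(e,b), holds(e,e), inpos(b,b), inpos(b,e), inpos(c,e), inpos(e,b), ready(b), ready(c), ready(e)}
3. flip(b,e)  →  {holds(b,b), holds(b,c), holds(b,e), holds(c,e), holds(e,b), holds(e,e), inpos(b,b), inpos(b,e), inpos(c,e), ready(b), ready(c)}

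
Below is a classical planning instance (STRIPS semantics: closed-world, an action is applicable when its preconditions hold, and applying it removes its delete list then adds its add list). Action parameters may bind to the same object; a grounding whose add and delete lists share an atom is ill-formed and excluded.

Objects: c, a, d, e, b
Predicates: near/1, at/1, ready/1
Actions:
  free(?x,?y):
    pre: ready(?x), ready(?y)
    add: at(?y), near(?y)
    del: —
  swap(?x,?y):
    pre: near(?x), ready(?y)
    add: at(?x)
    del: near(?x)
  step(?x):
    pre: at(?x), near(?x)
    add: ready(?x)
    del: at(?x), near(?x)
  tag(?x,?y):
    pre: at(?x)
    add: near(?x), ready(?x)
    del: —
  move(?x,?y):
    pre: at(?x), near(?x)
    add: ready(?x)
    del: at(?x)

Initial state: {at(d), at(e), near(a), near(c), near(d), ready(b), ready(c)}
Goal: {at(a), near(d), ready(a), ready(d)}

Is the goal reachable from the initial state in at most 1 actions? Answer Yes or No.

1. swap(a,c)  →  {at(a), at(d), at(e), near(c), near(d), ready(b), ready(c)}
2. tag(a,c)  →  {at(a), at(d), at(e), near(a), near(c), near(d), ready(a), ready(b), ready(c)}
3. tag(d,c)  →  {at(a), at(d), at(e), near(a), near(c), near(d), ready(a), ready(b), ready(c), ready(d)}
optimal plan length = 3; 3 > 1

No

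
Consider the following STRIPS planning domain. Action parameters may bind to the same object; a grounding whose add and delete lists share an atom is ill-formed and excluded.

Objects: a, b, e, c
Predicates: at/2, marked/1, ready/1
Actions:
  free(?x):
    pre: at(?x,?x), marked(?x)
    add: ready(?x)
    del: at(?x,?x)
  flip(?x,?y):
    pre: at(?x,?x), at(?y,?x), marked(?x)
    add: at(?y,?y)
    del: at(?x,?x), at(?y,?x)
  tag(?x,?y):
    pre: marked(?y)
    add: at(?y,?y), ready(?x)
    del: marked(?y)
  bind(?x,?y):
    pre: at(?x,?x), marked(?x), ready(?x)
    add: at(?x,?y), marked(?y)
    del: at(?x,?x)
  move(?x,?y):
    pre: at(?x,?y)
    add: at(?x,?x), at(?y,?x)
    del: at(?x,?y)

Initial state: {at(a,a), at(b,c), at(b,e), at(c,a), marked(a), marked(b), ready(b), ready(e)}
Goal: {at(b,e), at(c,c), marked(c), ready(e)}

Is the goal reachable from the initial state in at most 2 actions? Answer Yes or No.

1. flip(a,c)  →  {at(b,c), at(b,e), at(c,c), marked(a), marked(b), ready(b), ready(e)}
2. move(b,c)  →  {at(b,b), at(b,e), at(c,b), at(c,c), marked(a), marked(b), ready(b), ready(e)}
3. bind(b,c)  →  {at(b,c), at(b,e), at(c,b), at(c,c), marked(a), marked(b), marked(c), ready(b), ready(e)}
optimal plan length = 3; 3 > 2

No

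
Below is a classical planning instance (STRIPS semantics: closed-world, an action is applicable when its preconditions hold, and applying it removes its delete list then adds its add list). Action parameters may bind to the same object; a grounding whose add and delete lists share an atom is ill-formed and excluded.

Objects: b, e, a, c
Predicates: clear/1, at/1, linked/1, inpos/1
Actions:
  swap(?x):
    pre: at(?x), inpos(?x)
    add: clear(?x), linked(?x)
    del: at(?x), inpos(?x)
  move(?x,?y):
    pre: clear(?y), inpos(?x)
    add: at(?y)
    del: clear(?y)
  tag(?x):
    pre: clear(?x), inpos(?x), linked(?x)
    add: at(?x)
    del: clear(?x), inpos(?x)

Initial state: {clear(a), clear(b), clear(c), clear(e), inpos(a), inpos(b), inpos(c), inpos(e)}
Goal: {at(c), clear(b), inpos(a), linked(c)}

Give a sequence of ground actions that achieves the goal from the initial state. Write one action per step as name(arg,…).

move(b,c); swap(c); move(b,c)

1. move(b,c)  →  {at(c), clear(a), clear(b), clear(e), inpos(a), inpos(b), inpos(c), inpos(e)}
2. swap(c)  →  {clear(a), clear(b), clear(c), clear(e), inpos(a), inpos(b), inpos(e), linked(c)}
3. move(b,c)  →  {at(c), clear(a), clear(b), clear(e), inpos(a), inpos(b), inpos(e), linked(c)}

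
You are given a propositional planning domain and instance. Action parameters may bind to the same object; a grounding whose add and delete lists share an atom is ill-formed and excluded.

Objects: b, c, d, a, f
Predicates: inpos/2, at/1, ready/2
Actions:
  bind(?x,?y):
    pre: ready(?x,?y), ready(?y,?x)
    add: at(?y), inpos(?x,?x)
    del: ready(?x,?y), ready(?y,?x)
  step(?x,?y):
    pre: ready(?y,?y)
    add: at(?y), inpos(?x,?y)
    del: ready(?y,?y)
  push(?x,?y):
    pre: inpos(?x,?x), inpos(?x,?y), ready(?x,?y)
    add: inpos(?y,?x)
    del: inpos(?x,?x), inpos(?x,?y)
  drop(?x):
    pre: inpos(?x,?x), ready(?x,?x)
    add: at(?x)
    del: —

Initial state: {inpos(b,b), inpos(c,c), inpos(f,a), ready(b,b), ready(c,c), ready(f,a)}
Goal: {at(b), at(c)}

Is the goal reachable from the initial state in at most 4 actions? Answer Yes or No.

Yes

1. bind(b,b)  →  {at(b), inpos(b,b), inpos(c,c), inpos(f,a), ready(c,c), ready(f,a)}
2. bind(c,c)  →  {at(b), at(c), inpos(b,b), inpos(c,c), inpos(f,a), ready(f,a)}
optimal plan length = 2; 2 ≤ 4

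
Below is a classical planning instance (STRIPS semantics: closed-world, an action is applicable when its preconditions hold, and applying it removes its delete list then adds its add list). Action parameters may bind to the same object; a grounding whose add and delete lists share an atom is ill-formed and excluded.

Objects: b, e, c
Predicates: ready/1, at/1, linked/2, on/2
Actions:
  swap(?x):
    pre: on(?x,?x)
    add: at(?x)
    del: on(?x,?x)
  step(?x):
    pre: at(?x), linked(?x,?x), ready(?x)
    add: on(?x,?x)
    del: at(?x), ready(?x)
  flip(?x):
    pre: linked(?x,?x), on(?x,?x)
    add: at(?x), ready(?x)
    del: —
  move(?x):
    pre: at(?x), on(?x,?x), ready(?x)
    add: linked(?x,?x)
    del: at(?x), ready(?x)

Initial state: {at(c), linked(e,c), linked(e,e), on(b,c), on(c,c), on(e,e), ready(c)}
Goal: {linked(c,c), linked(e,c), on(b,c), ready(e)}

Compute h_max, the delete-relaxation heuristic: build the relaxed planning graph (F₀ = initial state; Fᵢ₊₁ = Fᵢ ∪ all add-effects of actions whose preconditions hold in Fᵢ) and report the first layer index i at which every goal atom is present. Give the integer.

F0 = init (7 atoms)
F1 = F0 ∪ {at(e), linked(c,c), ready(e)}  (10 atoms)
goal ⊆ F1  ⇒  h_max = 1

1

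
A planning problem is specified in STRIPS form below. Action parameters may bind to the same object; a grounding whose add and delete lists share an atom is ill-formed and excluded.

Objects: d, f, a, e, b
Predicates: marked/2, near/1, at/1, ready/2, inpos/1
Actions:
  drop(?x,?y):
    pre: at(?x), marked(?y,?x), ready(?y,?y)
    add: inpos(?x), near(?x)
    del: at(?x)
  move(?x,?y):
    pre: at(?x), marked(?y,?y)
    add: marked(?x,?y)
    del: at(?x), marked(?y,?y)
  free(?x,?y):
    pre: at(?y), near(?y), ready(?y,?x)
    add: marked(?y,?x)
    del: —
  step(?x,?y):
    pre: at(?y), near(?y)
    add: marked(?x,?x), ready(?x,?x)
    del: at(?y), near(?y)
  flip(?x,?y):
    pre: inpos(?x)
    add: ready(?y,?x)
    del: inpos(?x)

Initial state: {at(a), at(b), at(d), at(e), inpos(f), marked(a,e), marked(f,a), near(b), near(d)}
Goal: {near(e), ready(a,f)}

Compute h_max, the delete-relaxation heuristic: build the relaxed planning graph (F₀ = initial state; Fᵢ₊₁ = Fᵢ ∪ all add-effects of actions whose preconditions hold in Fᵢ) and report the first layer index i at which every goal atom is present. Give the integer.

F0 = init (9 atoms)
F1 = F0 ∪ {marked(a,a), marked(b,b), marked(d,d), marked(e,e), marked(f,f), ready(a,a), ready(a,f), ready(b,b), ready(b,f), ready(d,d), ready(d,f), ready(e,e), ready(e,f), ready(f,f)}  (23 atoms)
F2 = F1 ∪ {inpos(a), inpos(b), inpos(d), inpos(e), marked(a,b), marked(a,d), marked(a,f), marked(b,a), marked(b,d), marked(b,e), marked(b,f), marked(d,a), marked(d,b), marked(d,e), marked(d,f), marked(e,a), marked(e,b), marked(e,d), marked(e,f), near(a), near(e)}  (44 atoms)
goal ⊆ F2  ⇒  h_max = 2

2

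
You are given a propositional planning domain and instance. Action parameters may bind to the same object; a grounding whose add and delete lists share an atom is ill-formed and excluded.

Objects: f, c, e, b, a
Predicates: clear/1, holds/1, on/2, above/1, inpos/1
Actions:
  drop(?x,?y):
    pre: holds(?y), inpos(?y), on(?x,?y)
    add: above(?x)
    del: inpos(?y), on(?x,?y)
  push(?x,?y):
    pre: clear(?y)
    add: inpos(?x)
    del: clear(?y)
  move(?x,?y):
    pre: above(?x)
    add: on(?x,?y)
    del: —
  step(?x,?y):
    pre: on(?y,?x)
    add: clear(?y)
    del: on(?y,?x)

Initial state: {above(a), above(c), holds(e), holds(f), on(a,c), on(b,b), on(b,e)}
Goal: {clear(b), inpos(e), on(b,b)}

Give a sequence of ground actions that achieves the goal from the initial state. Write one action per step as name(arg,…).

1. step(c,a)  →  {above(a), above(c), clear(a), holds(e), holds(f), on(b,b), on(b,e)}
2. push(e,a)  →  {above(a), above(c), holds(e), holds(f), inpos(e), on(b,b), on(b,e)}
3. step(e,b)  →  {above(a), above(c), clear(b), holds(e), holds(f), inpos(e), on(b,b)}

step(c,a); push(e,a); step(e,b)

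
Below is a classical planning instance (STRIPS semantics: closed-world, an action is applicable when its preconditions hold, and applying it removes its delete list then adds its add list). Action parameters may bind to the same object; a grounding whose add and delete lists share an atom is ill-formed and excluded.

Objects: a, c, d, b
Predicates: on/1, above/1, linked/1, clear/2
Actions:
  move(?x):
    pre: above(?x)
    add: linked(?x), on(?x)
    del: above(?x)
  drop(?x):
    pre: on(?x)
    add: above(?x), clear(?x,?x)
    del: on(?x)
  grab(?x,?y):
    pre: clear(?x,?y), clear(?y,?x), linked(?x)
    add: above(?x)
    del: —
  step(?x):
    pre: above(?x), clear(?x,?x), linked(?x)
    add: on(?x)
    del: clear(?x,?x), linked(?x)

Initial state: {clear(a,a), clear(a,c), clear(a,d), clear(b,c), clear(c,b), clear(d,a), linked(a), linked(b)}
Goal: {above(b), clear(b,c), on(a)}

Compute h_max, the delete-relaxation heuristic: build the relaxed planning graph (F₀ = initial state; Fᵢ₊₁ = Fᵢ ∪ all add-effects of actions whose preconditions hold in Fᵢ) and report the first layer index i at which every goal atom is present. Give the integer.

F0 = init (8 atoms)
F1 = F0 ∪ {above(a), above(b)}  (10 atoms)
F2 = F1 ∪ {on(a), on(b)}  (12 atoms)
goal ⊆ F2  ⇒  h_max = 2

2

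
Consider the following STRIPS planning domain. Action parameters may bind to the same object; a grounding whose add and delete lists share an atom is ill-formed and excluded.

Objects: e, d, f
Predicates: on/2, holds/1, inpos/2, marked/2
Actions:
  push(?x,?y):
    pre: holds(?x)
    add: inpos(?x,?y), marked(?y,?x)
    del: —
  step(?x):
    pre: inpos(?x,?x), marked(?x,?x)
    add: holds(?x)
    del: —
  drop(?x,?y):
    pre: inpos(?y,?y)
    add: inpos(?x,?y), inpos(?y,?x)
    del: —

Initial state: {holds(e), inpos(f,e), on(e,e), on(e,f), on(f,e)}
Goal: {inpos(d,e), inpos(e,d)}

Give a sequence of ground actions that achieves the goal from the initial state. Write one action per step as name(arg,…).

1. push(e,e)  →  {holds(e), inpos(e,e), inpos(f,e), marked(e,e), on(e,e), on(e,f), on(f,e)}
2. drop(d,e)  →  {holds(e), inpos(d,e), inpos(e,d), inpos(e,e), inpos(f,e), marked(e,e), on(e,e), on(e,f), on(f,e)}

push(e,e); drop(d,e)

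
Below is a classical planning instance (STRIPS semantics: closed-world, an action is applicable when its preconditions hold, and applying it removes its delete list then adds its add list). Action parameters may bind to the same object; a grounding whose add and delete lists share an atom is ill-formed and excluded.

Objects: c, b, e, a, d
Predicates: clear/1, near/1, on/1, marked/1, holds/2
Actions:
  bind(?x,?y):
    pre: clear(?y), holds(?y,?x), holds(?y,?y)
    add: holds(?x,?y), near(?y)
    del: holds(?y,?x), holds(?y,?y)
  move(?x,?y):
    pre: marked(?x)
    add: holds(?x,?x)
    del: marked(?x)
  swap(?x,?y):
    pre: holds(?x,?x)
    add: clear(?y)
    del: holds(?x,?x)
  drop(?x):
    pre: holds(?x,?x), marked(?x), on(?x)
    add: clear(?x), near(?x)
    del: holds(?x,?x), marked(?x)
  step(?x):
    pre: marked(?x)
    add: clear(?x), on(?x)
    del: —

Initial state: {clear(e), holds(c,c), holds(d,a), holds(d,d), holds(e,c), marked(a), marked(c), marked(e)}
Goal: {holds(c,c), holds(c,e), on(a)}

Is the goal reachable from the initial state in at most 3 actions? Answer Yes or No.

1. move(e,c)  →  {clear(e), holds(c,c), holds(d,a), holds(d,d), holds(e,c), holds(e,e), marked(a), marked(c)}
2. bind(c,e)  →  {clear(e), holds(c,c), holds(c,e), holds(d,a), holds(d,d), marked(a), marked(c), near(e)}
3. step(a)  →  {clear(a), clear(e), holds(c,c), holds(c,e), holds(d,a), holds(d,d), marked(a), marked(c), near(e), on(a)}
optimal plan length = 3; 3 ≤ 3

Yes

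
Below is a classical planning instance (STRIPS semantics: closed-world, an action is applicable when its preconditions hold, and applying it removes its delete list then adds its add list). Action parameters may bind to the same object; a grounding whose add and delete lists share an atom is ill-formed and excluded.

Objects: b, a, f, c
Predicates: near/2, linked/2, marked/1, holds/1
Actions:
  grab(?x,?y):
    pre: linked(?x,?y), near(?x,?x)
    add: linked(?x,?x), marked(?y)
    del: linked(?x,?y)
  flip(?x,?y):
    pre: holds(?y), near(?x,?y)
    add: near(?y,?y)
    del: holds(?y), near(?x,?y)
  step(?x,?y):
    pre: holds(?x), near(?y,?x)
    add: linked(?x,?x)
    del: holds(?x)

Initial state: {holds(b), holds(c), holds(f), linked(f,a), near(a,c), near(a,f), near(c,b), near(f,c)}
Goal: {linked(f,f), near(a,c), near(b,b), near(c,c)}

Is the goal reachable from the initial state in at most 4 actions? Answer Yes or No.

Yes

1. flip(f,c)  →  {holds(b), holds(f), linked(f,a), near(a,c), near(a,f), near(c,b), near(c,c)}
2. flip(c,b)  →  {holds(f), linked(f,a), near(a,c), near(a,f), near(b,b), near(c,c)}
3. step(f,a)  →  {linked(f,a), linked(f,f), near(a,c), near(a,f), near(b,b), near(c,c)}
optimal plan length = 3; 3 ≤ 4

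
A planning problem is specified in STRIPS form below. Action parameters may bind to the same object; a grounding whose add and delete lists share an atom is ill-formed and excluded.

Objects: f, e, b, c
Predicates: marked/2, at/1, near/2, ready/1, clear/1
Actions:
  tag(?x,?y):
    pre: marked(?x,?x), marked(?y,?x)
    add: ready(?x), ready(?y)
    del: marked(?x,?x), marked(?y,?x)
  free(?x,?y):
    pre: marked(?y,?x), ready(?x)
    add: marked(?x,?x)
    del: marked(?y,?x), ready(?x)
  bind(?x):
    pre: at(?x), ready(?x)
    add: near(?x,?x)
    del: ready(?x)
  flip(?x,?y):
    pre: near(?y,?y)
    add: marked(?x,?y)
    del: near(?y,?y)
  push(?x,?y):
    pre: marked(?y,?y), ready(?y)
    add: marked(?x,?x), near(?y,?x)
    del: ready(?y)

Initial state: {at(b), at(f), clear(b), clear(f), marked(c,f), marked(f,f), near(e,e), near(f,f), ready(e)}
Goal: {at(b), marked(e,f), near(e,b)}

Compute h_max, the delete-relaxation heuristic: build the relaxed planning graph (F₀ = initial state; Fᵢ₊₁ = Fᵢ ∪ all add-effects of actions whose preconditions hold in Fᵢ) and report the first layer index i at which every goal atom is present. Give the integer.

2

F0 = init (9 atoms)
F1 = F0 ∪ {marked(b,e), marked(b,f), marked(c,e), marked(e,e), marked(e,f), marked(f,e), ready(c), ready(f)}  (17 atoms)
F2 = F1 ∪ {marked(b,b), marked(c,c), near(e,b), near(e,c), near(e,f), near(f,b), near(f,c), near(f,e), ready(b)}  (26 atoms)
goal ⊆ F2  ⇒  h_max = 2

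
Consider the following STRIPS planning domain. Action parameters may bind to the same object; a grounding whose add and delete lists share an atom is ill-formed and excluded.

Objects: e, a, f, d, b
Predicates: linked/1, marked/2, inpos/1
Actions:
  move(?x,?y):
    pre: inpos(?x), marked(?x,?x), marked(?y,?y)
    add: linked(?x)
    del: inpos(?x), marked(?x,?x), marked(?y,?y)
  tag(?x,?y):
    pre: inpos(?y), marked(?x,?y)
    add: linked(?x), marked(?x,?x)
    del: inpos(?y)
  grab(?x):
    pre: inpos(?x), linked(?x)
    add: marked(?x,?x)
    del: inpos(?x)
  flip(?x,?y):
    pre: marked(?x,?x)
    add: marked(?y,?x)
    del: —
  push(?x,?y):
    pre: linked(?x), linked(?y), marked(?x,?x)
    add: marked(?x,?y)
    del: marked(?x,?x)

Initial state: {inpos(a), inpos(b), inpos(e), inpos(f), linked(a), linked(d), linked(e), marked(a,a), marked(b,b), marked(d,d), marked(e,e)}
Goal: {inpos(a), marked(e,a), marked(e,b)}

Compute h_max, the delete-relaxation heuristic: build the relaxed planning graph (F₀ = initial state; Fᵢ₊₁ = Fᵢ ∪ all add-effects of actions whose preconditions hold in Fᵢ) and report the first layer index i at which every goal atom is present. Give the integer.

1

F0 = init (11 atoms)
F1 = F0 ∪ {linked(b), marked(a,b), marked(a,d), marked(a,e), marked(b,a), marked(b,d), marked(b,e), marked(d,a), marked(d,b), marked(d,e), marked(e,a), marked(e,b), marked(e,d), marked(f,a), marked(f,b), marked(f,d), marked(f,e)}  (28 atoms)
goal ⊆ F1  ⇒  h_max = 1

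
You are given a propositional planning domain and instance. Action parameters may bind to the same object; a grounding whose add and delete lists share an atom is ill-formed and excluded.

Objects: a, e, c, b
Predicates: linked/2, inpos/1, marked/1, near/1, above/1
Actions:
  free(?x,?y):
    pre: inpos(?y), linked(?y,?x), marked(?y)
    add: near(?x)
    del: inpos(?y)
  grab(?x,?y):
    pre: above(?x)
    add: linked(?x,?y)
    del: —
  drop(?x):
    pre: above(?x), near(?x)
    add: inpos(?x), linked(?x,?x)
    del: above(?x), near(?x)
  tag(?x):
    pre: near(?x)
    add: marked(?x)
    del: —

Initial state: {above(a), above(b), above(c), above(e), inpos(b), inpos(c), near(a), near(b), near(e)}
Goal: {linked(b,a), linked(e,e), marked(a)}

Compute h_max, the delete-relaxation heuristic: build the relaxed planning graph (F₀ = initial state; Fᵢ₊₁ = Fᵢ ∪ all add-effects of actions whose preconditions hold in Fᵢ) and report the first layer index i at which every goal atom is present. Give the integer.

F0 = init (9 atoms)
F1 = F0 ∪ {inpos(a), inpos(e), linked(a,a), linked(a,b), linked(a,c), linked(a,e), linked(b,a), linked(b,b), linked(b,c), linked(b,e), linked(c,a), linked(c,b), linked(c,c), linked(c,e), linked(e,a), linked(e,b), linked(e,c), linked(e,e), marked(a), marked(b), marked(e)}  (30 atoms)
goal ⊆ F1  ⇒  h_max = 1

1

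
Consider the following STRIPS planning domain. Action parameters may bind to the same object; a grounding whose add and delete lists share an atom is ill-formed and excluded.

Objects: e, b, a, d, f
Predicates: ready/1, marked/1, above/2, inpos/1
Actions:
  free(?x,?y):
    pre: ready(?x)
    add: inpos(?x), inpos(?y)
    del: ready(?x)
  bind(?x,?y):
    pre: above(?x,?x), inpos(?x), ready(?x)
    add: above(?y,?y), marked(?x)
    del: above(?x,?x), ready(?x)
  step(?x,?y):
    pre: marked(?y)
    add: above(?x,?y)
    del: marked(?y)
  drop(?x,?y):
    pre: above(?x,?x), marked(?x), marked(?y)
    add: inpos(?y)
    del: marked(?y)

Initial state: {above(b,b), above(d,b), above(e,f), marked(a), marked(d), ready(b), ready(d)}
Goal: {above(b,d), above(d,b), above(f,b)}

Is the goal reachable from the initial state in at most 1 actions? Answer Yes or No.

1. free(d,b)  →  {above(b,b), above(d,b), above(e,f), inpos(b), inpos(d), marked(a), marked(d), ready(b)}
2. bind(b,e)  →  {above(d,b), above(e,e), above(e,f), inpos(b), inpos(d), marked(a), marked(b), marked(d)}
3. step(b,d)  →  {above(b,d), above(d,b), above(e,e), above(e,f), inpos(b), inpos(d), marked(a), marked(b)}
4. step(f,b)  →  {above(b,d), above(d,b), above(e,e), above(e,f), above(f,b), inpos(b), inpos(d), marked(a)}
optimal plan length = 4; 4 > 1

No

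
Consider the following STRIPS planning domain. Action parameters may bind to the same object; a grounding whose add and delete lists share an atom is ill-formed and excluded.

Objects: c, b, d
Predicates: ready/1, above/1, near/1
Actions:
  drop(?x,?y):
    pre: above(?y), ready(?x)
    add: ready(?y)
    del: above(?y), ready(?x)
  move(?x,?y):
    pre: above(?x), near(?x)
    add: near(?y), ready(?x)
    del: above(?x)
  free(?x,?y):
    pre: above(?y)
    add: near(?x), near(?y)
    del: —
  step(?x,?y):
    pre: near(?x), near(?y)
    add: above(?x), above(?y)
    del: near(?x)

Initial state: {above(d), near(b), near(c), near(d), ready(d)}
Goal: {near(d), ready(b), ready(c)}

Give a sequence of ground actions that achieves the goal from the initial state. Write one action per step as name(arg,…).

1. step(c,b)  →  {above(b), above(c), above(d), near(b), near(d), ready(d)}
2. drop(d,c)  →  {above(b), above(d), near(b), near(d), ready(c)}
3. move(b,c)  →  {above(d), near(b), near(c), near(d), ready(b), ready(c)}

step(c,b); drop(d,c); move(b,c)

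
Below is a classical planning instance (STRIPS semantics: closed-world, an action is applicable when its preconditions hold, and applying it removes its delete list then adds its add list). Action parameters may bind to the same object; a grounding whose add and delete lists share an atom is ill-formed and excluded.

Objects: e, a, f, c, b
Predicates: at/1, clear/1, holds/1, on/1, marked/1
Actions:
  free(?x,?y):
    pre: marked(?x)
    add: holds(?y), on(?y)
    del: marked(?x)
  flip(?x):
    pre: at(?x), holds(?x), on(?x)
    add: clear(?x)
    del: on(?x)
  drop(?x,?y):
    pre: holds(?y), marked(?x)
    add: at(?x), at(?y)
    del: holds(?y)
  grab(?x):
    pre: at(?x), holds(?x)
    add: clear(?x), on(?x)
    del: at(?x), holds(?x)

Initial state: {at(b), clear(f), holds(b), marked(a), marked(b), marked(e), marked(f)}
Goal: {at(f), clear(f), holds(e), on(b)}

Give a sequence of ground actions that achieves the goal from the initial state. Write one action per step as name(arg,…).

1. free(e,e)  →  {at(b), clear(f), holds(b), holds(e), marked(a), marked(b), marked(f), on(e)}
2. free(a,b)  →  {at(b), clear(f), holds(b), holds(e), marked(b), marked(f), on(b), on(e)}
3. drop(f,b)  →  {at(b), at(f), clear(f), holds(e), marked(b), marked(f), on(b), on(e)}

free(e,e); free(a,b); drop(f,b)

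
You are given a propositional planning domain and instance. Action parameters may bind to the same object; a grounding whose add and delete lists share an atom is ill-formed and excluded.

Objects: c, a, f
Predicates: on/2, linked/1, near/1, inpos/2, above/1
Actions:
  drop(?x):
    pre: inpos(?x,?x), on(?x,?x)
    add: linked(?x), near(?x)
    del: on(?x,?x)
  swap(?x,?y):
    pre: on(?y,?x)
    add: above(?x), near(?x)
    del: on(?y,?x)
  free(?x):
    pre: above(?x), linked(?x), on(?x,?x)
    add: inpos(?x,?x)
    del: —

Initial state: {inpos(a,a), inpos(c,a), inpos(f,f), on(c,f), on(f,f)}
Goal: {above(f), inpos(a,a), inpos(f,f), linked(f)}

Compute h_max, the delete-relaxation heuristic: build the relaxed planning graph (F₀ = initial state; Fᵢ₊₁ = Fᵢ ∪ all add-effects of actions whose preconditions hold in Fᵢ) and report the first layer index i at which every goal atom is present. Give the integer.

F0 = init (5 atoms)
F1 = F0 ∪ {above(f), linked(f), near(f)}  (8 atoms)
goal ⊆ F1  ⇒  h_max = 1

1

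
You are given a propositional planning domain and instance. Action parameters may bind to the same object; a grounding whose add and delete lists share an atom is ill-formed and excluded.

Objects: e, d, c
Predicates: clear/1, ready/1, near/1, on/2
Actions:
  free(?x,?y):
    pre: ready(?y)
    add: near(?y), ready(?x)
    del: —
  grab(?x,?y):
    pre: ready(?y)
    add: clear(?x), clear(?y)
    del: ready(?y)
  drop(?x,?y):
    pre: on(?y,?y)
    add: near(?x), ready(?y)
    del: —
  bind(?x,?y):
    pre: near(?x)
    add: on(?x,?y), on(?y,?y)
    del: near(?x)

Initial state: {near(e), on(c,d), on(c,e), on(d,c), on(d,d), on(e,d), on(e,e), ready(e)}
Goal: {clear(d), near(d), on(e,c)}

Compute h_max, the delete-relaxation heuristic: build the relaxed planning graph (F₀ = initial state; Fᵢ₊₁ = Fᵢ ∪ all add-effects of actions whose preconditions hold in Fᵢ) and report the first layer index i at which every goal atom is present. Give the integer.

1

F0 = init (8 atoms)
F1 = F0 ∪ {clear(c), clear(d), clear(e), near(c), near(d), on(c,c), on(e,c), ready(c), ready(d)}  (17 atoms)
goal ⊆ F1  ⇒  h_max = 1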